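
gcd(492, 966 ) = 6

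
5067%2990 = 2077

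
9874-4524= 5350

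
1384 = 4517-3133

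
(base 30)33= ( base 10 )93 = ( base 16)5d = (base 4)1131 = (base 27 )3c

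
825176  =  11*75016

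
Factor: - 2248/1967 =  -2^3 * 7^( - 1) = - 8/7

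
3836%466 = 108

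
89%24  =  17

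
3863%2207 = 1656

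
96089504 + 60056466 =156145970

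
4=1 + 3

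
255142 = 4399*58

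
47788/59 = 47788/59 = 809.97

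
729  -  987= - 258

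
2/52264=1/26132 = 0.00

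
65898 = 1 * 65898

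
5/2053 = 5/2053=0.00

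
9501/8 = 1187 + 5/8 = 1187.62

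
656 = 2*328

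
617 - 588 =29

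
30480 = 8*3810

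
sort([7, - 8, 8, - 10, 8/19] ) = [ - 10, - 8,8/19, 7, 8 ]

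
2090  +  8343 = 10433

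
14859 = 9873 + 4986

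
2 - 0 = 2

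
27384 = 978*28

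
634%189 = 67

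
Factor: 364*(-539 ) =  - 196196 = -  2^2 *7^3 *11^1* 13^1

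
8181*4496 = 36781776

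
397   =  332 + 65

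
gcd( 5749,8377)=1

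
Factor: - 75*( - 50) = 3750 = 2^1*3^1*5^4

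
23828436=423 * 56332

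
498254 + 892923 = 1391177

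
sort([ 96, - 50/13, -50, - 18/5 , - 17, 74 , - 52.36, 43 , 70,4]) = [ - 52.36, - 50, - 17,  -  50/13, - 18/5,4 , 43,70,74, 96] 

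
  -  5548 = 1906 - 7454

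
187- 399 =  - 212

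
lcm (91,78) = 546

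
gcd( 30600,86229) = 9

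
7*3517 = 24619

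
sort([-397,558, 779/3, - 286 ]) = [ - 397, - 286,  779/3, 558 ]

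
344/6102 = 172/3051 = 0.06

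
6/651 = 2/217 = 0.01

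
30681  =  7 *4383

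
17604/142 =123+69/71 = 123.97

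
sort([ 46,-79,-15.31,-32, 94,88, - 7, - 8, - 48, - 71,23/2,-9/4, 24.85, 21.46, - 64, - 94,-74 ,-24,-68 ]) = [-94, - 79,-74,-71, - 68, - 64 , - 48, - 32,-24, - 15.31, - 8, -7, - 9/4,23/2, 21.46, 24.85,46 , 88,  94]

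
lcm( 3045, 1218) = 6090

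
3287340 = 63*52180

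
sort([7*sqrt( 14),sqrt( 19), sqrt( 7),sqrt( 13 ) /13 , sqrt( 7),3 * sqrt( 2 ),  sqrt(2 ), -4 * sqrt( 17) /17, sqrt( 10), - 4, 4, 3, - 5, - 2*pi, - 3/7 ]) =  [ - 2 * pi, - 5, - 4, -4 *sqrt(17)/17, - 3/7, sqrt(13)/13,sqrt( 2), sqrt( 7 ),sqrt( 7),3,sqrt( 10),4,3* sqrt( 2 ),sqrt( 19 ), 7*sqrt( 14)]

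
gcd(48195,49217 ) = 7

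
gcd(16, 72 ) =8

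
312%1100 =312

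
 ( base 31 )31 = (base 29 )37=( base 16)5E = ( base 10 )94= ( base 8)136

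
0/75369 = 0 = 0.00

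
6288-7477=  -  1189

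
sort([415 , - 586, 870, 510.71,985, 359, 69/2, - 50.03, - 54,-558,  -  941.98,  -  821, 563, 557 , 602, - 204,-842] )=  [ - 941.98,-842,-821,-586,-558,-204 , - 54, - 50.03,69/2,  359,415,  510.71 , 557, 563, 602,870, 985 ] 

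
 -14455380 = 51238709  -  65694089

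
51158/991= 51158/991 = 51.62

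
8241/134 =61 + 1/2 =61.50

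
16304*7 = 114128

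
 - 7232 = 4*(-1808)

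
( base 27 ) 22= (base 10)56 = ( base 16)38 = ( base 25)26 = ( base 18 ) 32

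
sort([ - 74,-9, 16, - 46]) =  [ - 74,  -  46, - 9,  16 ] 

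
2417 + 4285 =6702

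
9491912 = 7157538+2334374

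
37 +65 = 102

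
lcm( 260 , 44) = 2860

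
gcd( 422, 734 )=2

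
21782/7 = 21782/7=3111.71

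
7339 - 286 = 7053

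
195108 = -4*(-48777)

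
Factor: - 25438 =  - 2^1*7^1*23^1*79^1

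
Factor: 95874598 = 2^1 * 971^1  *  49369^1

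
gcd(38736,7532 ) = 1076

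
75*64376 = 4828200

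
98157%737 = 136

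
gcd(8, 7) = 1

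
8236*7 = 57652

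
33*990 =32670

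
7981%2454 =619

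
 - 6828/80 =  - 1707/20 = - 85.35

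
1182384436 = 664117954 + 518266482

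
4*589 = 2356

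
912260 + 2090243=3002503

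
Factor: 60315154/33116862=30157577/16558431 =3^( - 1)*23^1 * 43^1*30493^1*5519477^( - 1)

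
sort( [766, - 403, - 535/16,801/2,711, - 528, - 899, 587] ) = [ - 899, - 528, - 403 , - 535/16 , 801/2, 587, 711,766]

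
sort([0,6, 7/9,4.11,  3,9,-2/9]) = [  -  2/9,0,7/9,3, 4.11 , 6,9 ]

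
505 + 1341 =1846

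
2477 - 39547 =  -  37070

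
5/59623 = 5/59623 = 0.00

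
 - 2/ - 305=2/305 = 0.01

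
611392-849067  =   - 237675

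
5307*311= 1650477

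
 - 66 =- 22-44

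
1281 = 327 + 954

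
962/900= 1 + 31/450 = 1.07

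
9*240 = 2160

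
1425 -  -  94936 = 96361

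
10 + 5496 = 5506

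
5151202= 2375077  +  2776125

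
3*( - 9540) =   -  28620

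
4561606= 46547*98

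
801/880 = 801/880 = 0.91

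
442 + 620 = 1062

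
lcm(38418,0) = 0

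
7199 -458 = 6741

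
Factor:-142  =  -2^1*71^1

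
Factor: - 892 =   -  2^2 * 223^1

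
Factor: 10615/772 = 2^( - 2 )*5^1 * 11^1 = 55/4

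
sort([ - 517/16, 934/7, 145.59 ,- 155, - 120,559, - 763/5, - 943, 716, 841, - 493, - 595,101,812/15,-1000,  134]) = [ - 1000, - 943,-595, - 493 , -155, - 763/5,-120, - 517/16,  812/15 , 101,934/7 , 134 , 145.59,559,716,841]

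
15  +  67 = 82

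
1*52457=52457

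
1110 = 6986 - 5876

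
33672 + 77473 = 111145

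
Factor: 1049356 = 2^2*7^1*11^1*3407^1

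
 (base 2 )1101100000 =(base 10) 864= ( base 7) 2343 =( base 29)10N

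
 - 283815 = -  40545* 7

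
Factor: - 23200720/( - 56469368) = 2900090/7058671 = 2^1 * 5^1*19^(  -  1)*79^1*3671^1*371509^( - 1)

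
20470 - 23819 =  - 3349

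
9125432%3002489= 117965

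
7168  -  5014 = 2154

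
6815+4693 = 11508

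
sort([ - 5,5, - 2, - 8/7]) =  [  -  5, - 2, - 8/7,5]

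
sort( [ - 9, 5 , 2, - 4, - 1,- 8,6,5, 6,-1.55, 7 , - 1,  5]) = [ - 9, - 8, - 4, - 1.55, - 1, - 1 , 2,5, 5,5, 6, 6, 7]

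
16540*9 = 148860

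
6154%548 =126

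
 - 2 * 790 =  - 1580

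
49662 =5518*9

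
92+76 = 168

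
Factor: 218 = 2^1*109^1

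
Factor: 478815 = 3^1*5^1*137^1*233^1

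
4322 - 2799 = 1523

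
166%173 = 166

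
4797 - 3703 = 1094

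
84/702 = 14/117 = 0.12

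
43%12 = 7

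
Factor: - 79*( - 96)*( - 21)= - 2^5*3^2*7^1 * 79^1 =-  159264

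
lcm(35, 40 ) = 280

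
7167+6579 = 13746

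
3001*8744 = 26240744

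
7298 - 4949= 2349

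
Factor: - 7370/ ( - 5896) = 2^( - 2)*5^1 = 5/4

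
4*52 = 208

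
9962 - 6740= 3222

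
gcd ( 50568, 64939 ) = 7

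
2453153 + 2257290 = 4710443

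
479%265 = 214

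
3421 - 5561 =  - 2140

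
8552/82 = 104 +12/41 = 104.29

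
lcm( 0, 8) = 0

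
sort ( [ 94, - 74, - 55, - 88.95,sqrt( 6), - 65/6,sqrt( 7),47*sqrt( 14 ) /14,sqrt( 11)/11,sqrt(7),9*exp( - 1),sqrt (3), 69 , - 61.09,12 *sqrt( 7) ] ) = [ - 88.95 , - 74, - 61.09, - 55, - 65/6,sqrt(11)/11,sqrt( 3) , sqrt (6),sqrt( 7),sqrt( 7),9* exp(-1),47*sqrt( 14 )/14,12 * sqrt( 7),69, 94 ]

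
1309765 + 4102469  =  5412234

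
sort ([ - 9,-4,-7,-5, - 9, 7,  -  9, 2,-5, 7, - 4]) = [ - 9, - 9, - 9, - 7, - 5, - 5,-4, - 4 , 2, 7, 7]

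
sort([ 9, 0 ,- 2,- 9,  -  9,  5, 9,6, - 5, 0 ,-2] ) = [  -  9,-9,- 5 ,-2, - 2,  0,0, 5,6 , 9,9] 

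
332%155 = 22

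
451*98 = 44198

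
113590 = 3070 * 37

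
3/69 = 1/23 = 0.04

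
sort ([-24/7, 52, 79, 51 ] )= [-24/7,  51, 52, 79]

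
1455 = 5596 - 4141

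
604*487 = 294148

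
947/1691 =947/1691  =  0.56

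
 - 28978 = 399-29377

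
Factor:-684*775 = -530100 = -2^2*3^2*5^2*19^1  *  31^1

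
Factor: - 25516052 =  - 2^2*79^1*80747^1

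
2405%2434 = 2405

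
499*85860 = 42844140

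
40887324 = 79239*516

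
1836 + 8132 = 9968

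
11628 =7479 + 4149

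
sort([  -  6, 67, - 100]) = [ - 100,  -  6,  67 ]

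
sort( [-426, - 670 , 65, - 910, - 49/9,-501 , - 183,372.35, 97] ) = [ - 910,  -  670, - 501,-426, - 183,-49/9,65,97,372.35 ] 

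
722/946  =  361/473 = 0.76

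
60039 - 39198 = 20841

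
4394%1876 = 642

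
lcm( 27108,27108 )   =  27108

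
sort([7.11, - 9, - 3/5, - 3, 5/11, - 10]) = [-10 ,- 9,  -  3, - 3/5,5/11, 7.11] 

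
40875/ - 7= - 40875/7 = - 5839.29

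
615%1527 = 615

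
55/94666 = 5/8606=0.00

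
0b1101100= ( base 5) 413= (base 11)99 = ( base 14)7a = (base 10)108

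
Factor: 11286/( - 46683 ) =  - 22/91=- 2^1*7^ ( - 1 )*11^1*13^( - 1)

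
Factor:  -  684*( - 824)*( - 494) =  -  278426304 = - 2^6*3^2 * 13^1*19^2*103^1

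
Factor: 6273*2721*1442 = 2^1*3^3*7^1*17^1*41^1*103^1*907^1= 24613257186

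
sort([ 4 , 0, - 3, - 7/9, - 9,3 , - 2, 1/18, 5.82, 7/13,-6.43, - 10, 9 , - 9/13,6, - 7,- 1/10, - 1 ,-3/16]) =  [-10, - 9,  -  7 , - 6.43 ,  -  3,-2,  -  1,-7/9, -9/13,  -  3/16, - 1/10, 0, 1/18,7/13,3, 4,5.82,6, 9 ]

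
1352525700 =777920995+574604705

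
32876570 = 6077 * 5410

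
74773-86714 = -11941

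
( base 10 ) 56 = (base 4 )320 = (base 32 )1O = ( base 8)70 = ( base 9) 62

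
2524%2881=2524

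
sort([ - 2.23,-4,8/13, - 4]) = [ - 4, - 4, - 2.23,8/13 ]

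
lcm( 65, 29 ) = 1885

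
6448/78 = 82 + 2/3 = 82.67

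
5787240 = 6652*870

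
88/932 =22/233 = 0.09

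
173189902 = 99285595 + 73904307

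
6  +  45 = 51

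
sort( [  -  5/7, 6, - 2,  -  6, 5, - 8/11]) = [  -  6, - 2, - 8/11, - 5/7, 5 , 6] 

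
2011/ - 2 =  - 1006 + 1/2=- 1005.50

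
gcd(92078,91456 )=2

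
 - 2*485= -970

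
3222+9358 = 12580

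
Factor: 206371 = 11^1 *73^1*257^1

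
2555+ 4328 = 6883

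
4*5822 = 23288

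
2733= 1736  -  -997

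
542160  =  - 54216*(-10)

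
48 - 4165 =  - 4117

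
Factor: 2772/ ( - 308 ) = - 9  =  -3^2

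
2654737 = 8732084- 6077347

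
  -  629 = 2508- 3137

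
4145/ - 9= -4145/9 = - 460.56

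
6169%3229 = 2940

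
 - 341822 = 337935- 679757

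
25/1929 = 25/1929 = 0.01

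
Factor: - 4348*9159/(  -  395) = 2^2*3^1 * 5^( - 1)*43^1*71^1 * 79^( - 1)*1087^1=39823332/395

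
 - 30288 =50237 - 80525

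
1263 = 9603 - 8340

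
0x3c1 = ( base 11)7a4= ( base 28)169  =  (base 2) 1111000001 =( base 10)961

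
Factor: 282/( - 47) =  - 6 =- 2^1 * 3^1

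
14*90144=1262016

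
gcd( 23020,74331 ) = 1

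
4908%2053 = 802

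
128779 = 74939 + 53840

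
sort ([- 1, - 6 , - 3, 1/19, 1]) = [ - 6 , - 3, - 1, 1/19, 1 ]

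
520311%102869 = 5966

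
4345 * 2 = 8690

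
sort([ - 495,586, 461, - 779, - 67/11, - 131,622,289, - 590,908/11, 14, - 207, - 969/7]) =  [- 779, - 590, - 495, - 207, - 969/7,  -  131, - 67/11, 14,908/11, 289, 461, 586,622]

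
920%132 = 128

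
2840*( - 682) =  - 1936880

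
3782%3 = 2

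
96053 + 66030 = 162083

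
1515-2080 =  -565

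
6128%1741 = 905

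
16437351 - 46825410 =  - 30388059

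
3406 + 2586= 5992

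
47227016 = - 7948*( - 5942 )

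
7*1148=8036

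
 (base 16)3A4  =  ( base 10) 932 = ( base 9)1245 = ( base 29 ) 134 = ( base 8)1644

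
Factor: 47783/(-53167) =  - 71/79 = - 71^1*79^ (-1)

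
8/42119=8/42119= 0.00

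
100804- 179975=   -79171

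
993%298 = 99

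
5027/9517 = 5027/9517=0.53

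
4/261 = 4/261 = 0.02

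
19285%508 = 489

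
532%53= 2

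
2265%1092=81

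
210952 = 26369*8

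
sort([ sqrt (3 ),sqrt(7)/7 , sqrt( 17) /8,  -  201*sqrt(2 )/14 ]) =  [ - 201*sqrt(2 ) /14, sqrt(7) /7, sqrt(17 )/8, sqrt( 3 ) ]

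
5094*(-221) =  - 1125774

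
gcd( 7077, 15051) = 3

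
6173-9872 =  - 3699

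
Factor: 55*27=3^3*5^1*11^1=1485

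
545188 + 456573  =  1001761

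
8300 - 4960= 3340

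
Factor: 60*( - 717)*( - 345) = 14841900 = 2^2*3^3*5^2*23^1*239^1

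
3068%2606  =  462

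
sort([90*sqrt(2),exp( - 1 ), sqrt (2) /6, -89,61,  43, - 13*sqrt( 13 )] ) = [ - 89 ,  -  13*sqrt ( 13),sqrt(2 )/6,exp (-1), 43, 61 , 90*sqrt (2) ]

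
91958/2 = 45979 = 45979.00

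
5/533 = 5/533 = 0.01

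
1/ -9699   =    -  1/9699 = - 0.00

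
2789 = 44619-41830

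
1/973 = 1/973 = 0.00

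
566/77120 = 283/38560 = 0.01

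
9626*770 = 7412020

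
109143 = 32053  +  77090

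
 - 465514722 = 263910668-729425390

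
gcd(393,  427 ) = 1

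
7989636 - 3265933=4723703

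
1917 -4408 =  - 2491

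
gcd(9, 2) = 1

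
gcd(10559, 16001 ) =1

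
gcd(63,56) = 7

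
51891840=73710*704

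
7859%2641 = 2577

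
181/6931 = 181/6931 =0.03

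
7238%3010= 1218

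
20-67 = -47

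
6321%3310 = 3011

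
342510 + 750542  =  1093052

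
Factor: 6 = 2^1*3^1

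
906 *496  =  449376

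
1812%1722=90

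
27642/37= 747  +  3/37=747.08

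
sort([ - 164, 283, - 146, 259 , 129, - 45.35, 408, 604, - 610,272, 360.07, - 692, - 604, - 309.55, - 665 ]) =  [-692, - 665,-610, - 604,-309.55, - 164,-146,  -  45.35,  129,  259, 272 , 283, 360.07,408, 604] 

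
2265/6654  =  755/2218 = 0.34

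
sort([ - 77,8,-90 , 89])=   [ - 90 , - 77,8,  89]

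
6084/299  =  20 + 8/23 = 20.35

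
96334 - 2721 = 93613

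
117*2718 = 318006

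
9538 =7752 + 1786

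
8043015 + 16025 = 8059040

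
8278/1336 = 6 +131/668 = 6.20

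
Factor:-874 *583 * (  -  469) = 2^1*7^1*11^1*19^1*23^1*53^1*67^1 = 238975198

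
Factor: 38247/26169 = 13^ ( - 1)*19^1 = 19/13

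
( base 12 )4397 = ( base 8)16443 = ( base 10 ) 7459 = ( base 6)54311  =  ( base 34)6fd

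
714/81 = 8+22/27 =8.81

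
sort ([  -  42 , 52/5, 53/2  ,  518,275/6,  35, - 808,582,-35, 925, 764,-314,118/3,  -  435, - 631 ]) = [ - 808 , - 631, - 435 , - 314,-42, - 35,52/5,  53/2,35,  118/3, 275/6,518,  582, 764 , 925 ]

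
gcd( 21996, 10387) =611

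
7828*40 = 313120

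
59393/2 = 59393/2 = 29696.50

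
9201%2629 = 1314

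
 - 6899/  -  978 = 6899/978 = 7.05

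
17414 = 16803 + 611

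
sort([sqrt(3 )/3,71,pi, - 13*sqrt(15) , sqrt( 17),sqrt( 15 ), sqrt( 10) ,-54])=[  -  54, -13  *sqrt( 15 ) , sqrt( 3 )/3, pi, sqrt( 10 ), sqrt (15 ), sqrt( 17 ),71]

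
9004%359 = 29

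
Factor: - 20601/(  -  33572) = 2^( - 2 )*3^3 * 11^ (  -  1)   =  27/44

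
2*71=142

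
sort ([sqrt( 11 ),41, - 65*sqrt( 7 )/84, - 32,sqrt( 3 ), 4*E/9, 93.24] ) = [ - 32, - 65*sqrt( 7) /84,4*E/9,sqrt ( 3),sqrt( 11 ),41,93.24]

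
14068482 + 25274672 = 39343154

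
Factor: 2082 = 2^1*3^1*347^1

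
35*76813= 2688455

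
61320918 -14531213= 46789705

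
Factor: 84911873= 84911873^1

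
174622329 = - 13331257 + 187953586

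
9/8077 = 9/8077 = 0.00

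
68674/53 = 1295 + 39/53  =  1295.74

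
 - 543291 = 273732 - 817023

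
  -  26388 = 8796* ( - 3 )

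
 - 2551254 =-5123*498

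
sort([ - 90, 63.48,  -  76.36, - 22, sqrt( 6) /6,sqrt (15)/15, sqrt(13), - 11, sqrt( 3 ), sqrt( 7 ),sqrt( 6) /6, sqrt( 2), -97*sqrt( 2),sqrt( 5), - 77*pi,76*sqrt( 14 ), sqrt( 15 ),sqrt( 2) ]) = [  -  77*pi  ,  -  97*sqrt(2), - 90,-76.36,- 22, - 11, sqrt(15)/15,sqrt( 6) /6,sqrt(6) /6, sqrt ( 2), sqrt(2) , sqrt(3), sqrt ( 5 ),sqrt( 7 ),sqrt(13),sqrt( 15 ),63.48,76*sqrt( 14 ) ]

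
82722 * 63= 5211486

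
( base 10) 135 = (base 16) 87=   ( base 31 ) 4B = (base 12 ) B3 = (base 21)69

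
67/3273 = 67/3273 =0.02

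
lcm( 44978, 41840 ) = 1799120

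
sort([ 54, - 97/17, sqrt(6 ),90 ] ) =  [ - 97/17, sqrt( 6), 54, 90 ]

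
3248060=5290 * 614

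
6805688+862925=7668613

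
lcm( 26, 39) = 78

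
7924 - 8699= -775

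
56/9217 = 56/9217=0.01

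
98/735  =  2/15 = 0.13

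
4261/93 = 4261/93 = 45.82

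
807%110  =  37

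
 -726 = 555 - 1281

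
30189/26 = 30189/26 = 1161.12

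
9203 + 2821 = 12024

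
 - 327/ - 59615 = 327/59615 = 0.01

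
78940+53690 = 132630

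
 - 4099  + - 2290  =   - 6389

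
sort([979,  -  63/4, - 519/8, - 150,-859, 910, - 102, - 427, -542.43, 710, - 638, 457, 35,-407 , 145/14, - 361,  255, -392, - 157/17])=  [- 859, - 638, - 542.43, - 427, -407 ,-392, - 361,-150, - 102,-519/8,  -  63/4 ,  -  157/17,145/14,35 , 255 , 457,710,910, 979]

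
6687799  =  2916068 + 3771731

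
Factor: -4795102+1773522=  - 3021580=- 2^2*5^1*17^1*8887^1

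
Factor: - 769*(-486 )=373734 = 2^1 * 3^5*769^1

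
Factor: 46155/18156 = 905/356 = 2^( - 2)*5^1*89^( -1)*181^1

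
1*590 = 590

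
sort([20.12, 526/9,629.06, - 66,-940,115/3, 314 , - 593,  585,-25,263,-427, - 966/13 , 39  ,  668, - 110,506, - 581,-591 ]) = [-940,-593, - 591, - 581, - 427, - 110,-966/13,-66, - 25,  20.12, 115/3, 39, 526/9, 263, 314,  506, 585,629.06, 668]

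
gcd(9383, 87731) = 1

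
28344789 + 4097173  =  32441962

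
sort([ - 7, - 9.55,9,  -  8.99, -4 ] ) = [ - 9.55, - 8.99 , - 7, - 4,9 ]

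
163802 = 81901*2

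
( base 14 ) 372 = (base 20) 1e8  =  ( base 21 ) 1BG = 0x2b0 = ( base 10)688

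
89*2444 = 217516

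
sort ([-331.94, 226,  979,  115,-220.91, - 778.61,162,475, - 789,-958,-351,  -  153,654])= [ - 958, - 789, - 778.61, - 351, - 331.94, - 220.91, - 153,115, 162 , 226, 475, 654,979 ] 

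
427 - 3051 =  - 2624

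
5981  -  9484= - 3503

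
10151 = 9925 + 226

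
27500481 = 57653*477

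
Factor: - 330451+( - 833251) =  - 1163702 = -2^1*401^1*1451^1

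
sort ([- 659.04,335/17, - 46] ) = [-659.04, - 46,335/17 ]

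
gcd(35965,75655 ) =5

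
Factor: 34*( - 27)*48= - 44064=- 2^5 * 3^4 *17^1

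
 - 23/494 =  - 1+471/494=- 0.05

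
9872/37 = 266+30/37 = 266.81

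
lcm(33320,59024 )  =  2065840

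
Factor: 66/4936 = 2^( - 2)*3^1*11^1*617^(-1) = 33/2468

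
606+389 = 995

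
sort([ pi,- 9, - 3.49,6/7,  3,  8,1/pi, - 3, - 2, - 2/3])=[ - 9, - 3.49, - 3, - 2, - 2/3, 1/pi, 6/7,  3,pi, 8]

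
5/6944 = 5/6944 = 0.00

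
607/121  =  5 + 2/121  =  5.02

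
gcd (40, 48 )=8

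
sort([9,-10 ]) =[-10 , 9 ]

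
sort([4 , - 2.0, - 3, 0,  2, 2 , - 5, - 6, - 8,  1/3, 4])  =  [- 8,-6 ,  -  5, - 3, - 2.0,0, 1/3,  2,  2,  4,4]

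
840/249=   3 +31/83 = 3.37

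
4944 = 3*1648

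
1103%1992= 1103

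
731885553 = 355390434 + 376495119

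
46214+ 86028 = 132242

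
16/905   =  16/905  =  0.02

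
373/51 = 373/51  =  7.31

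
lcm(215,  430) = 430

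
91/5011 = 91/5011 = 0.02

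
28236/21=9412/7 = 1344.57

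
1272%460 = 352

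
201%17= 14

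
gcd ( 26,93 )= 1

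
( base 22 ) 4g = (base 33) 35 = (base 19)59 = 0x68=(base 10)104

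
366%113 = 27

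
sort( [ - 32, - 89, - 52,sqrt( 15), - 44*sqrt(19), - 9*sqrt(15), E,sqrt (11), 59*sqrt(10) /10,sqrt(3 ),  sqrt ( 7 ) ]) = [ - 44*sqrt (19 ), - 89,-52,-9*sqrt ( 15 ), - 32, sqrt(3 ), sqrt( 7),E, sqrt(11),sqrt( 15)  ,  59*sqrt( 10)/10]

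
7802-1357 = 6445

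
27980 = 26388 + 1592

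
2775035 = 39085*71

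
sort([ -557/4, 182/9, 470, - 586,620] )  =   [ - 586,  -  557/4,182/9,470,620 ]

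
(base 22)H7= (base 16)17D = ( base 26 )eh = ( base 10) 381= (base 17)157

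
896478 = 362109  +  534369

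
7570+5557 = 13127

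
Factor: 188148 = 2^2*3^1*15679^1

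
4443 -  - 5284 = 9727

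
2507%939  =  629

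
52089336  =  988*52722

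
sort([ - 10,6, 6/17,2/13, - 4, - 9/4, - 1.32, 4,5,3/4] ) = [ - 10, - 4, - 9/4, - 1.32,2/13,6/17, 3/4, 4,5, 6]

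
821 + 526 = 1347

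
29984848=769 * 38992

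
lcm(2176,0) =0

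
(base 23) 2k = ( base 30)26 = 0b1000010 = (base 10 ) 66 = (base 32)22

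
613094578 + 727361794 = 1340456372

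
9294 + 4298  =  13592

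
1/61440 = 1/61440=0.00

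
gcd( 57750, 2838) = 66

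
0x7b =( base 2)1111011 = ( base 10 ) 123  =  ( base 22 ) 5d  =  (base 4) 1323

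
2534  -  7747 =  - 5213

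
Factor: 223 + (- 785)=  - 2^1*281^1 = - 562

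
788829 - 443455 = 345374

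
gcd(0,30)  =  30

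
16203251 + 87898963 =104102214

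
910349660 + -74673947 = 835675713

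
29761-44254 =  - 14493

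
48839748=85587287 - 36747539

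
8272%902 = 154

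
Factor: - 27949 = -19^1*1471^1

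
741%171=57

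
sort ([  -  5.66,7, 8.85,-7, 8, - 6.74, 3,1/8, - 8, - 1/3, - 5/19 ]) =[ - 8, - 7, - 6.74, - 5.66, - 1/3, - 5/19,  1/8 , 3,7,8, 8.85 ] 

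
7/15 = 7/15  =  0.47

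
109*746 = 81314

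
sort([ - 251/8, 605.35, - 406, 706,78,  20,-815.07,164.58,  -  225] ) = [ - 815.07, - 406, - 225,-251/8,20,78,  164.58, 605.35, 706 ]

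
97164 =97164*1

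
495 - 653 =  - 158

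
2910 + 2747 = 5657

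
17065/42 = 406 + 13/42 = 406.31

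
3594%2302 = 1292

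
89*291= 25899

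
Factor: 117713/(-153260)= - 2^( - 2 ) *5^( - 1 ) * 53^1*79^(-1)*97^( - 1 )*2221^1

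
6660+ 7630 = 14290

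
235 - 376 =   -  141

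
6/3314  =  3/1657 = 0.00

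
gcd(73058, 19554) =2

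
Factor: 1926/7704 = 1/4= 2^( - 2)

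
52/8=13/2=6.50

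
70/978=35/489 = 0.07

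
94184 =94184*1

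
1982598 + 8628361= 10610959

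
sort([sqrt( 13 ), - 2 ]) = [ - 2,sqrt( 13) ]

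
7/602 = 1/86 = 0.01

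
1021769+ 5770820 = 6792589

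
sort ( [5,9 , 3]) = [ 3,5  ,  9]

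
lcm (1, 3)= 3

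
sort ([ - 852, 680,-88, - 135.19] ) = [ - 852 , - 135.19, - 88,680 ]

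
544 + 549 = 1093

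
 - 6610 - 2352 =  -  8962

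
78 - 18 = 60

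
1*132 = 132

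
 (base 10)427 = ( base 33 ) CV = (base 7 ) 1150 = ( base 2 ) 110101011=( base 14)227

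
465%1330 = 465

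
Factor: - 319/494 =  - 2^( - 1)*11^1*13^( - 1)*19^( - 1)*29^1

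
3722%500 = 222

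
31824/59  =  31824/59=539.39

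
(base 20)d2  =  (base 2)100000110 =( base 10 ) 262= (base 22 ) BK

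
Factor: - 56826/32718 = -3^1*  11^1*19^(-1) = -33/19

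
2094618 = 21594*97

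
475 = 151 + 324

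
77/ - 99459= - 77/99459=- 0.00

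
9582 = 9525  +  57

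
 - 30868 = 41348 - 72216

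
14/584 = 7/292 = 0.02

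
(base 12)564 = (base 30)qg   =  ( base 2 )1100011100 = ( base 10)796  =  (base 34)NE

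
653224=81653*8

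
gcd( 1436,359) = 359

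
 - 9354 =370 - 9724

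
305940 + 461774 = 767714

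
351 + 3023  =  3374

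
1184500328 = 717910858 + 466589470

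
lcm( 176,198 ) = 1584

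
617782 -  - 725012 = 1342794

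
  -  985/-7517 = 985/7517 = 0.13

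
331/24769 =331/24769= 0.01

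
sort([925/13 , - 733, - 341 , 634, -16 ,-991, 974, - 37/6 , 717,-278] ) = [-991, - 733,-341, - 278 ,-16,-37/6,925/13,634, 717, 974] 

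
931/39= 23 +34/39 = 23.87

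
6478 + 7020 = 13498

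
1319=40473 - 39154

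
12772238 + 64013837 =76786075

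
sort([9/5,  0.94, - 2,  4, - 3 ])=[-3, - 2, 0.94,  9/5,4]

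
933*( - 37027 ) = -34546191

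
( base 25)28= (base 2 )111010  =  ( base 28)22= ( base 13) 46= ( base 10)58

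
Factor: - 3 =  - 3^1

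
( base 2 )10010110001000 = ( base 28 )C74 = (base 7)40004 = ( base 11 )7245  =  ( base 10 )9608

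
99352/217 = 457 + 183/217 = 457.84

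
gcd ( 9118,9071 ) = 47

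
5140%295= 125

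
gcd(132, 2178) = 66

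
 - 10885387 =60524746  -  71410133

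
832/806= 1 + 1/31 = 1.03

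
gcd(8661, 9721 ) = 1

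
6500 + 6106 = 12606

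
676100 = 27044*25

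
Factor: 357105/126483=895/317=5^1*179^1 * 317^(  -  1)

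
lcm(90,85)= 1530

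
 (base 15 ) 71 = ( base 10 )106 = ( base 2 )1101010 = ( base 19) 5b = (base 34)34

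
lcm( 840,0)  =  0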